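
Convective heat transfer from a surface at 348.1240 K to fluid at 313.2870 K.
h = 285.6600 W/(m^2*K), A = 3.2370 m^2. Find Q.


dT = 34.8370 K
Q = 285.6600 * 3.2370 * 34.8370 = 32213.1266 W

32213.1266 W


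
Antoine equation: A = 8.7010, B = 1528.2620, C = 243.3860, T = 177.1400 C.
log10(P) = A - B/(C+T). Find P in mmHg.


C+T = 420.5260
B/(C+T) = 3.6342
log10(P) = 8.7010 - 3.6342 = 5.0668
P = 10^5.0668 = 116635.9188 mmHg

116635.9188 mmHg


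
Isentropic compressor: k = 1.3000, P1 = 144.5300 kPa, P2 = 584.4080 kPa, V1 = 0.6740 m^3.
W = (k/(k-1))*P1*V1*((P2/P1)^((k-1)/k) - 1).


(k-1)/k = 0.2308
(P2/P1)^exp = 1.3805
W = 4.3333 * 144.5300 * 0.6740 * (1.3805 - 1) = 160.5976 kJ

160.5976 kJ


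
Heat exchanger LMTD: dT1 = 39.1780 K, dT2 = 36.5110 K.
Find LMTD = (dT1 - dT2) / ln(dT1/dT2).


dT1/dT2 = 1.0730
ln(dT1/dT2) = 0.0705
LMTD = 2.6670 / 0.0705 = 37.8288 K

37.8288 K


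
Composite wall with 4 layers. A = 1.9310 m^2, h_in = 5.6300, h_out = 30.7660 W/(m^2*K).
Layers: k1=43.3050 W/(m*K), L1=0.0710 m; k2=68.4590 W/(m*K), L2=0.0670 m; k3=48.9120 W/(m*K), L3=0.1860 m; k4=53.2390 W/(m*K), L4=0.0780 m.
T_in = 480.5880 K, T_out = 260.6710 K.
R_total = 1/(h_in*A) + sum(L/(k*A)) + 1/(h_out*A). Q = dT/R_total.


R_conv_in = 1/(5.6300*1.9310) = 0.0920
R_1 = 0.0710/(43.3050*1.9310) = 0.0008
R_2 = 0.0670/(68.4590*1.9310) = 0.0005
R_3 = 0.1860/(48.9120*1.9310) = 0.0020
R_4 = 0.0780/(53.2390*1.9310) = 0.0008
R_conv_out = 1/(30.7660*1.9310) = 0.0168
R_total = 0.1129 K/W
Q = 219.9170 / 0.1129 = 1947.8967 W

R_total = 0.1129 K/W, Q = 1947.8967 W


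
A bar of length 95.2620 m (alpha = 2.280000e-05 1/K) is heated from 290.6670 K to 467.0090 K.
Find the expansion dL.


dT = 176.3420 K
dL = 2.280000e-05 * 95.2620 * 176.3420 = 0.383010 m
L_final = 95.645010 m

dL = 0.383010 m


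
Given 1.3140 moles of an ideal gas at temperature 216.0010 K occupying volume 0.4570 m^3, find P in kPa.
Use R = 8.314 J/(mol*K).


P = nRT/V = 1.3140 * 8.314 * 216.0010 / 0.4570
= 2359.7237 / 0.4570 = 5163.5091 Pa = 5.1635 kPa

5.1635 kPa


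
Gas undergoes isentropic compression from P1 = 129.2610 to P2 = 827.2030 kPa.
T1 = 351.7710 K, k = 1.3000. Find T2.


(k-1)/k = 0.2308
(P2/P1)^exp = 1.5347
T2 = 351.7710 * 1.5347 = 539.8752 K

539.8752 K


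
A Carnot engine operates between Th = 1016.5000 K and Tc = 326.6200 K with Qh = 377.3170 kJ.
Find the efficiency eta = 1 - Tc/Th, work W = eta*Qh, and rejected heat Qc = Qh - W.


eta = 1 - 326.6200/1016.5000 = 0.6787
W = 0.6787 * 377.3170 = 256.0782 kJ
Qc = 377.3170 - 256.0782 = 121.2388 kJ

eta = 67.8682%, W = 256.0782 kJ, Qc = 121.2388 kJ


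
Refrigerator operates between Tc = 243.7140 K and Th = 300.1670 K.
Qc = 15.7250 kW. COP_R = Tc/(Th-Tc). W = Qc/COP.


COP = 243.7140 / 56.4530 = 4.3171
W = 15.7250 / 4.3171 = 3.6425 kW

COP = 4.3171, W = 3.6425 kW


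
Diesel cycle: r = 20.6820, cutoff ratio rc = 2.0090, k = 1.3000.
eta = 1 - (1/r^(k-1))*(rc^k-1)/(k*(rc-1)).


r^(k-1) = 2.4813
rc^k = 2.4767
eta = 0.5463 = 54.6287%

54.6287%


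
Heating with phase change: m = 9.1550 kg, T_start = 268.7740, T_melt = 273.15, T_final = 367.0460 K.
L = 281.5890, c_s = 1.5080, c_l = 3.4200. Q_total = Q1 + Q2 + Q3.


Q1 (sensible, solid) = 9.1550 * 1.5080 * 4.3760 = 60.4139 kJ
Q2 (latent) = 9.1550 * 281.5890 = 2577.9473 kJ
Q3 (sensible, liquid) = 9.1550 * 3.4200 * 93.8960 = 2939.8931 kJ
Q_total = 5578.2544 kJ

5578.2544 kJ


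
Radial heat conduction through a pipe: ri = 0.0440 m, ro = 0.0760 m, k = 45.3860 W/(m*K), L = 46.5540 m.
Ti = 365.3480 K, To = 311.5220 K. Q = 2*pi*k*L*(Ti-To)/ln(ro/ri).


dT = 53.8260 K
ln(ro/ri) = 0.5465
Q = 2*pi*45.3860*46.5540*53.8260 / 0.5465 = 1307452.7078 W

1307452.7078 W


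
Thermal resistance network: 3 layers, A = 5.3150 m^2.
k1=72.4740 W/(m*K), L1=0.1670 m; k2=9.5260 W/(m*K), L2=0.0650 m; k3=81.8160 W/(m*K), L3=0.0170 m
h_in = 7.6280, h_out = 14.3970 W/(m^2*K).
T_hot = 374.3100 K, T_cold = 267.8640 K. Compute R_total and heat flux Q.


R_conv_in = 1/(7.6280*5.3150) = 0.0247
R_1 = 0.1670/(72.4740*5.3150) = 0.0004
R_2 = 0.0650/(9.5260*5.3150) = 0.0013
R_3 = 0.0170/(81.8160*5.3150) = 3.9094e-05
R_conv_out = 1/(14.3970*5.3150) = 0.0131
R_total = 0.0395 K/W
Q = 106.4460 / 0.0395 = 2695.5048 W

R_total = 0.0395 K/W, Q = 2695.5048 W


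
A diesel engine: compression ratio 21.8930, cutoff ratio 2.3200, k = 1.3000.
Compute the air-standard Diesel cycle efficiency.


r^(k-1) = 2.5240
rc^k = 2.9863
eta = 0.5414 = 54.1396%

54.1396%


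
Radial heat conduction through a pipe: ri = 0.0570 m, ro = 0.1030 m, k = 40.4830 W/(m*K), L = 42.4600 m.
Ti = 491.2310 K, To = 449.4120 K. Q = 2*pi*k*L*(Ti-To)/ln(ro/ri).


dT = 41.8190 K
ln(ro/ri) = 0.5917
Q = 2*pi*40.4830*42.4600*41.8190 / 0.5917 = 763345.1910 W

763345.1910 W


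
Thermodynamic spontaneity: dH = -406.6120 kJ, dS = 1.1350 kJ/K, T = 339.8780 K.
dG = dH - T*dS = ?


T*dS = 339.8780 * 1.1350 = 385.7615 kJ
dG = -406.6120 - 385.7615 = -792.3735 kJ (spontaneous)

dG = -792.3735 kJ, spontaneous


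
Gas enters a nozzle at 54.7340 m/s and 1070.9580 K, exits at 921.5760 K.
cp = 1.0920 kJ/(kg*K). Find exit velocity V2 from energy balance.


dT = 149.3820 K
2*cp*1000*dT = 326250.2880
V1^2 = 2995.8108
V2 = sqrt(329246.0988) = 573.7997 m/s

573.7997 m/s


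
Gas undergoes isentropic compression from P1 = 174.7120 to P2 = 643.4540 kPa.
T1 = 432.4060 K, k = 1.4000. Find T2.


(k-1)/k = 0.2857
(P2/P1)^exp = 1.4513
T2 = 432.4060 * 1.4513 = 627.5692 K

627.5692 K


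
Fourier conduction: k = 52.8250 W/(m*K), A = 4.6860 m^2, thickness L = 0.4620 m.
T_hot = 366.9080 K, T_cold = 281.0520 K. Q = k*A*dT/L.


dT = 85.8560 K
Q = 52.8250 * 4.6860 * 85.8560 / 0.4620 = 46001.3382 W

46001.3382 W


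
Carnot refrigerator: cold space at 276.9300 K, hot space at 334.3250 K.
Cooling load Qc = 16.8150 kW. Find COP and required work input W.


COP = 276.9300 / 57.3950 = 4.8250
W = 16.8150 / 4.8250 = 3.4850 kW

COP = 4.8250, W = 3.4850 kW


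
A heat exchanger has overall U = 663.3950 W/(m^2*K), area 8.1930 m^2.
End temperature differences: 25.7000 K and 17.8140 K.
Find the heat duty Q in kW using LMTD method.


LMTD = 21.5167 K
Q = 663.3950 * 8.1930 * 21.5167 = 116947.3662 W = 116.9474 kW

116.9474 kW


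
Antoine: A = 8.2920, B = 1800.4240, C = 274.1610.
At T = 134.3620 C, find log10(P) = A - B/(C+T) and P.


C+T = 408.5230
B/(C+T) = 4.4072
log10(P) = 8.2920 - 4.4072 = 3.8848
P = 10^3.8848 = 7670.8845 mmHg

7670.8845 mmHg


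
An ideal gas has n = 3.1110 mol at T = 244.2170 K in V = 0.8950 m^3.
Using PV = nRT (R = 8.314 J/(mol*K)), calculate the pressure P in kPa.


P = nRT/V = 3.1110 * 8.314 * 244.2170 / 0.8950
= 6316.6370 / 0.8950 = 7057.6950 Pa = 7.0577 kPa

7.0577 kPa


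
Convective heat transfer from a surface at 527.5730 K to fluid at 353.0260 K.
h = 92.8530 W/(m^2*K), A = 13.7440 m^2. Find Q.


dT = 174.5470 K
Q = 92.8530 * 13.7440 * 174.5470 = 222751.9299 W

222751.9299 W


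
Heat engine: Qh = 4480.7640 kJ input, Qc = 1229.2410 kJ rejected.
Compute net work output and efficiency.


W = 4480.7640 - 1229.2410 = 3251.5230 kJ
eta = 3251.5230 / 4480.7640 = 0.7257 = 72.5663%

W = 3251.5230 kJ, eta = 72.5663%


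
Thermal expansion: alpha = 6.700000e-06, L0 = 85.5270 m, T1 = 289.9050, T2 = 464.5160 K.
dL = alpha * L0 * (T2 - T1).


dT = 174.6110 K
dL = 6.700000e-06 * 85.5270 * 174.6110 = 0.100057 m
L_final = 85.627057 m

dL = 0.100057 m


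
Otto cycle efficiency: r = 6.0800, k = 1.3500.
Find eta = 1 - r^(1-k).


r^(k-1) = 1.8809
eta = 1 - 1/1.8809 = 0.4683 = 46.8340%

46.8340%


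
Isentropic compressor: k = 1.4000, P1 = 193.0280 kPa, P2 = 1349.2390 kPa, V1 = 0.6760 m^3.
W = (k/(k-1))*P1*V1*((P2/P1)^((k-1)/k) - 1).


(k-1)/k = 0.2857
(P2/P1)^exp = 1.7429
W = 3.5000 * 193.0280 * 0.6760 * (1.7429 - 1) = 339.2934 kJ

339.2934 kJ


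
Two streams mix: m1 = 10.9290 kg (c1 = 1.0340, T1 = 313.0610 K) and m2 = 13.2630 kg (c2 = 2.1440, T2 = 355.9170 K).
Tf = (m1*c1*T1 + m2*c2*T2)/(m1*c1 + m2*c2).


num = 13658.5830
den = 39.7365
Tf = 343.7293 K

343.7293 K


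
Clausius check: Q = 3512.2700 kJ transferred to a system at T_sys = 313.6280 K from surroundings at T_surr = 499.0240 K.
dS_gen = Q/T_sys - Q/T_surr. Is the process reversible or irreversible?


dS_sys = 3512.2700/313.6280 = 11.1988 kJ/K
dS_surr = -3512.2700/499.0240 = -7.0383 kJ/K
dS_gen = 11.1988 - 7.0383 = 4.1606 kJ/K (irreversible)

dS_gen = 4.1606 kJ/K, irreversible


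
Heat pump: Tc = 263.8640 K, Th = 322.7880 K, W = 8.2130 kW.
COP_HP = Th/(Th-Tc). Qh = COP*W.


COP = 322.7880 / 58.9240 = 5.4780
Qh = 5.4780 * 8.2130 = 44.9911 kW

COP = 5.4780, Qh = 44.9911 kW


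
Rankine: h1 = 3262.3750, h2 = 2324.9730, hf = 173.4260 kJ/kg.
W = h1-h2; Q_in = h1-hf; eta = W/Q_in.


W = 937.4020 kJ/kg
Q_in = 3088.9490 kJ/kg
eta = 0.3035 = 30.3470%

eta = 30.3470%


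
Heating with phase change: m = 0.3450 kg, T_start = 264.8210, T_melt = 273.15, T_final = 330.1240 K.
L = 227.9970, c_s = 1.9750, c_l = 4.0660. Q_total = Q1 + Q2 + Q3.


Q1 (sensible, solid) = 0.3450 * 1.9750 * 8.3290 = 5.6752 kJ
Q2 (latent) = 0.3450 * 227.9970 = 78.6590 kJ
Q3 (sensible, liquid) = 0.3450 * 4.0660 * 56.9740 = 79.9214 kJ
Q_total = 164.2556 kJ

164.2556 kJ


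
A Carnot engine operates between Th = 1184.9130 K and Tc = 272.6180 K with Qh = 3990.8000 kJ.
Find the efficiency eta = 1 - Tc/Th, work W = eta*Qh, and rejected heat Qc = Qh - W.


eta = 1 - 272.6180/1184.9130 = 0.7699
W = 0.7699 * 3990.8000 = 3072.6196 kJ
Qc = 3990.8000 - 3072.6196 = 918.1804 kJ

eta = 76.9926%, W = 3072.6196 kJ, Qc = 918.1804 kJ


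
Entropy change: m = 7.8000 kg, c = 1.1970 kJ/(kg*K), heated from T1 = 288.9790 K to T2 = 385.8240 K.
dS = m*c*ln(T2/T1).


T2/T1 = 1.3351
ln(T2/T1) = 0.2890
dS = 7.8000 * 1.1970 * 0.2890 = 2.6985 kJ/K

2.6985 kJ/K


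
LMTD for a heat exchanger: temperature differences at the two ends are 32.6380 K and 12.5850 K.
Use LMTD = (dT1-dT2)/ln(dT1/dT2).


dT1/dT2 = 2.5934
ln(dT1/dT2) = 0.9530
LMTD = 20.0530 / 0.9530 = 21.0426 K

21.0426 K


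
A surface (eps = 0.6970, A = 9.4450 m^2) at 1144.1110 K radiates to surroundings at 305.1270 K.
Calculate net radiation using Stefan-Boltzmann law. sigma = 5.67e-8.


T^4 = 1.7135e+12
Tsurr^4 = 8.6681e+09
Q = 0.6970 * 5.67e-8 * 9.4450 * 1.7048e+12 = 636337.9825 W

636337.9825 W


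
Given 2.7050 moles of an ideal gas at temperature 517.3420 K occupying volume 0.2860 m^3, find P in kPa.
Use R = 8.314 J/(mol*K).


P = nRT/V = 2.7050 * 8.314 * 517.3420 / 0.2860
= 11634.6957 / 0.2860 = 40680.7540 Pa = 40.6808 kPa

40.6808 kPa


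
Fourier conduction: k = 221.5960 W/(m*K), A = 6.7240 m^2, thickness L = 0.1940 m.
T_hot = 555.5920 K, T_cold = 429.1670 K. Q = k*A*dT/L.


dT = 126.4250 K
Q = 221.5960 * 6.7240 * 126.4250 / 0.1940 = 971003.6309 W

971003.6309 W


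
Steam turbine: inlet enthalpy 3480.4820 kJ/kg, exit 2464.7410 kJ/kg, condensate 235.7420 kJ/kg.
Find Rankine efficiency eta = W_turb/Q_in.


W = 1015.7410 kJ/kg
Q_in = 3244.7400 kJ/kg
eta = 0.3130 = 31.3042%

eta = 31.3042%


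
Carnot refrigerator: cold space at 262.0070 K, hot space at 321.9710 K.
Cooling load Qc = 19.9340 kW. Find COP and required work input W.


COP = 262.0070 / 59.9640 = 4.3694
W = 19.9340 / 4.3694 = 4.5622 kW

COP = 4.3694, W = 4.5622 kW


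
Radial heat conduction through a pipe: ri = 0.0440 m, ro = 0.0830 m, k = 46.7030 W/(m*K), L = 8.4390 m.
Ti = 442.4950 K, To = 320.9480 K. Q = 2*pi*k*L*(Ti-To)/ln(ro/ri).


dT = 121.5470 K
ln(ro/ri) = 0.6347
Q = 2*pi*46.7030*8.4390*121.5470 / 0.6347 = 474269.2061 W

474269.2061 W


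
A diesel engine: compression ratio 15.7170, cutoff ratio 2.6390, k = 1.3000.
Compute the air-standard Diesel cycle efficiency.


r^(k-1) = 2.2851
rc^k = 3.5308
eta = 0.4802 = 48.0217%

48.0217%


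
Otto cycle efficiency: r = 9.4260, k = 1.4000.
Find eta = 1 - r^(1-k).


r^(k-1) = 2.4532
eta = 1 - 1/2.4532 = 0.5924 = 59.2367%

59.2367%


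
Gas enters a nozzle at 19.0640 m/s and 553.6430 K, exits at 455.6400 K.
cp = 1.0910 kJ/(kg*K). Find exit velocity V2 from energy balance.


dT = 98.0030 K
2*cp*1000*dT = 213842.5460
V1^2 = 363.4361
V2 = sqrt(214205.9821) = 462.8239 m/s

462.8239 m/s


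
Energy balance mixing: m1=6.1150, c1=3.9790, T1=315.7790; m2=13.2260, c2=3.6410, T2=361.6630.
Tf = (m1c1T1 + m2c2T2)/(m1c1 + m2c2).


num = 25099.5985
den = 72.4875
Tf = 346.2613 K

346.2613 K


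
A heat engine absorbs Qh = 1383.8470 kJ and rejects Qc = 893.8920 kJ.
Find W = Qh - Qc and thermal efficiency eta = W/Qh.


W = 1383.8470 - 893.8920 = 489.9550 kJ
eta = 489.9550 / 1383.8470 = 0.3541 = 35.4053%

W = 489.9550 kJ, eta = 35.4053%


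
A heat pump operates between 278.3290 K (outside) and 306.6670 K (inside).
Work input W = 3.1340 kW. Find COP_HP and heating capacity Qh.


COP = 306.6670 / 28.3380 = 10.8218
Qh = 10.8218 * 3.1340 = 33.9154 kW

COP = 10.8218, Qh = 33.9154 kW


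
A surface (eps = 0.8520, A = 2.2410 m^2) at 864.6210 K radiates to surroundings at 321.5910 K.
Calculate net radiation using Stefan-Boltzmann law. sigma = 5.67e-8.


T^4 = 5.5886e+11
Tsurr^4 = 1.0696e+10
Q = 0.8520 * 5.67e-8 * 2.2410 * 5.4816e+11 = 59343.7830 W

59343.7830 W


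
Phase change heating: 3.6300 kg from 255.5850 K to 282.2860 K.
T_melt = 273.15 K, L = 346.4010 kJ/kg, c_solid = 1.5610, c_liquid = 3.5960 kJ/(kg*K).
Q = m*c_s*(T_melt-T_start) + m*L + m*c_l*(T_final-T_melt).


Q1 (sensible, solid) = 3.6300 * 1.5610 * 17.5650 = 99.5308 kJ
Q2 (latent) = 3.6300 * 346.4010 = 1257.4356 kJ
Q3 (sensible, liquid) = 3.6300 * 3.5960 * 9.1360 = 119.2566 kJ
Q_total = 1476.2231 kJ

1476.2231 kJ


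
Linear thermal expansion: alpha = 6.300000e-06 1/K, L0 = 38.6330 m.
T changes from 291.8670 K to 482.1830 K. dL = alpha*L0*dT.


dT = 190.3160 K
dL = 6.300000e-06 * 38.6330 * 190.3160 = 0.046321 m
L_final = 38.679321 m

dL = 0.046321 m


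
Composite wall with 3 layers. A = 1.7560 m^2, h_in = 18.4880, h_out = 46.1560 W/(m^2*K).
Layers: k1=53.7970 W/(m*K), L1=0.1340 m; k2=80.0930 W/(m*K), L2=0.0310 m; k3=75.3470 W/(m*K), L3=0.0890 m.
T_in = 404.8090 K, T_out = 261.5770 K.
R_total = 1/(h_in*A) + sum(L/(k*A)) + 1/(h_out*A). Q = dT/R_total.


R_conv_in = 1/(18.4880*1.7560) = 0.0308
R_1 = 0.1340/(53.7970*1.7560) = 0.0014
R_2 = 0.0310/(80.0930*1.7560) = 0.0002
R_3 = 0.0890/(75.3470*1.7560) = 0.0007
R_conv_out = 1/(46.1560*1.7560) = 0.0123
R_total = 0.0455 K/W
Q = 143.2320 / 0.0455 = 3151.2734 W

R_total = 0.0455 K/W, Q = 3151.2734 W


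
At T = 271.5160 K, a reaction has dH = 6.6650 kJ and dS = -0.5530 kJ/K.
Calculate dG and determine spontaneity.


T*dS = 271.5160 * -0.5530 = -150.1483 kJ
dG = 6.6650 + 150.1483 = 156.8133 kJ (non-spontaneous)

dG = 156.8133 kJ, non-spontaneous


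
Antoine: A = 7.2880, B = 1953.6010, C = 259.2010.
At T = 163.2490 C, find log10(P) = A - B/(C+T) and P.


C+T = 422.4500
B/(C+T) = 4.6245
log10(P) = 7.2880 - 4.6245 = 2.6635
P = 10^2.6635 = 460.8346 mmHg

460.8346 mmHg


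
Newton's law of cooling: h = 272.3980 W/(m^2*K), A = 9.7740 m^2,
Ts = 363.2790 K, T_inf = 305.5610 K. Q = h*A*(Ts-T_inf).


dT = 57.7180 K
Q = 272.3980 * 9.7740 * 57.7180 = 153669.4451 W

153669.4451 W


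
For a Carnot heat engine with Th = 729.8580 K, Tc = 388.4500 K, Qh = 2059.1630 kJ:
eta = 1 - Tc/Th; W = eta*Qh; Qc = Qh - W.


eta = 1 - 388.4500/729.8580 = 0.4678
W = 0.4678 * 2059.1630 = 963.2212 kJ
Qc = 2059.1630 - 963.2212 = 1095.9418 kJ

eta = 46.7773%, W = 963.2212 kJ, Qc = 1095.9418 kJ


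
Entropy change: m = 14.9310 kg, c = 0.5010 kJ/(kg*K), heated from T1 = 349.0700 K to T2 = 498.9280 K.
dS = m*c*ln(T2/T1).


T2/T1 = 1.4293
ln(T2/T1) = 0.3572
dS = 14.9310 * 0.5010 * 0.3572 = 2.6719 kJ/K

2.6719 kJ/K


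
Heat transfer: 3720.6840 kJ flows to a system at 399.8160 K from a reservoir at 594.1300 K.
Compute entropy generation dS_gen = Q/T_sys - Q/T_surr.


dS_sys = 3720.6840/399.8160 = 9.3060 kJ/K
dS_surr = -3720.6840/594.1300 = -6.2624 kJ/K
dS_gen = 9.3060 - 6.2624 = 3.0436 kJ/K (irreversible)

dS_gen = 3.0436 kJ/K, irreversible


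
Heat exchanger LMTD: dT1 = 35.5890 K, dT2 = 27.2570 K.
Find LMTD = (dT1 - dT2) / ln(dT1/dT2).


dT1/dT2 = 1.3057
ln(dT1/dT2) = 0.2667
LMTD = 8.3320 / 0.2667 = 31.2380 K

31.2380 K


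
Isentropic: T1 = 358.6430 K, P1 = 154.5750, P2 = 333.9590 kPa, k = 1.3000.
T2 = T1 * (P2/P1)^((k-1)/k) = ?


(k-1)/k = 0.2308
(P2/P1)^exp = 1.1946
T2 = 358.6430 * 1.1946 = 428.4174 K

428.4174 K


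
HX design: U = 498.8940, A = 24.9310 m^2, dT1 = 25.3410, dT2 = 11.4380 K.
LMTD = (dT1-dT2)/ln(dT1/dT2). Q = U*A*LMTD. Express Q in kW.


LMTD = 17.4774 K
Q = 498.8940 * 24.9310 * 17.4774 = 217383.1496 W = 217.3831 kW

217.3831 kW


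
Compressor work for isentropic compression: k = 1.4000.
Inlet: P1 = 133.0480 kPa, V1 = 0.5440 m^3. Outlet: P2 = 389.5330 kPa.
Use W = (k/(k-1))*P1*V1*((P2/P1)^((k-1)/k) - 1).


(k-1)/k = 0.2857
(P2/P1)^exp = 1.3592
W = 3.5000 * 133.0480 * 0.5440 * (1.3592 - 1) = 91.0038 kJ

91.0038 kJ


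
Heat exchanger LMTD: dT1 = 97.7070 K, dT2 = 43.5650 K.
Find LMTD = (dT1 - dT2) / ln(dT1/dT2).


dT1/dT2 = 2.2428
ln(dT1/dT2) = 0.8077
LMTD = 54.1420 / 0.8077 = 67.0307 K

67.0307 K


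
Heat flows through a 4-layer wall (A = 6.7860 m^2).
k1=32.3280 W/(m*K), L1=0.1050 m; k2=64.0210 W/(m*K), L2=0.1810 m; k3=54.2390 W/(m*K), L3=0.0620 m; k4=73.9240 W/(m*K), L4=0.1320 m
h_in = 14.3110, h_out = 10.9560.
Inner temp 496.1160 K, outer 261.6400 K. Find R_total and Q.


R_conv_in = 1/(14.3110*6.7860) = 0.0103
R_1 = 0.1050/(32.3280*6.7860) = 0.0005
R_2 = 0.1810/(64.0210*6.7860) = 0.0004
R_3 = 0.0620/(54.2390*6.7860) = 0.0002
R_4 = 0.1320/(73.9240*6.7860) = 0.0003
R_conv_out = 1/(10.9560*6.7860) = 0.0135
R_total = 0.0251 K/W
Q = 234.4760 / 0.0251 = 9351.2388 W

R_total = 0.0251 K/W, Q = 9351.2388 W


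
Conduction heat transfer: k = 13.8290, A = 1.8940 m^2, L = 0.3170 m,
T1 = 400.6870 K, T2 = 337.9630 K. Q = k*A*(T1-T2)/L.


dT = 62.7240 K
Q = 13.8290 * 1.8940 * 62.7240 / 0.3170 = 5182.5707 W

5182.5707 W


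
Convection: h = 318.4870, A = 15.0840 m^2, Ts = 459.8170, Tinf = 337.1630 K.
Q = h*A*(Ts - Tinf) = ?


dT = 122.6540 K
Q = 318.4870 * 15.0840 * 122.6540 = 589236.9186 W

589236.9186 W


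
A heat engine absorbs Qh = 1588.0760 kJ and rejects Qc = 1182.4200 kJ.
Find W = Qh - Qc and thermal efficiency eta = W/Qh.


W = 1588.0760 - 1182.4200 = 405.6560 kJ
eta = 405.6560 / 1588.0760 = 0.2554 = 25.5439%

W = 405.6560 kJ, eta = 25.5439%


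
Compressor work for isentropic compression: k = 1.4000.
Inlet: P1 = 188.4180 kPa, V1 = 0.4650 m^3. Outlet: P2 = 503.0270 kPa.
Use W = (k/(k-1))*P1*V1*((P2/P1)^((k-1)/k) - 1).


(k-1)/k = 0.2857
(P2/P1)^exp = 1.3239
W = 3.5000 * 188.4180 * 0.4650 * (1.3239 - 1) = 99.3176 kJ

99.3176 kJ


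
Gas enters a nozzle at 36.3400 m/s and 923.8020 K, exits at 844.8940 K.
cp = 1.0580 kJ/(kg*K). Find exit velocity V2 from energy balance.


dT = 78.9080 K
2*cp*1000*dT = 166969.3280
V1^2 = 1320.5956
V2 = sqrt(168289.9236) = 410.2315 m/s

410.2315 m/s


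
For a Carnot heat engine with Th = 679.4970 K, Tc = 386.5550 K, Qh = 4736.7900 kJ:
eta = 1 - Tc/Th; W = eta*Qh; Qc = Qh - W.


eta = 1 - 386.5550/679.4970 = 0.4311
W = 0.4311 * 4736.7900 = 2042.1058 kJ
Qc = 4736.7900 - 2042.1058 = 2694.6842 kJ

eta = 43.1116%, W = 2042.1058 kJ, Qc = 2694.6842 kJ


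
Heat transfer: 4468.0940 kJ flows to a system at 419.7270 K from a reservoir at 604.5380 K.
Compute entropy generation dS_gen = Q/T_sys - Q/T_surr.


dS_sys = 4468.0940/419.7270 = 10.6452 kJ/K
dS_surr = -4468.0940/604.5380 = -7.3909 kJ/K
dS_gen = 10.6452 - 7.3909 = 3.2543 kJ/K (irreversible)

dS_gen = 3.2543 kJ/K, irreversible


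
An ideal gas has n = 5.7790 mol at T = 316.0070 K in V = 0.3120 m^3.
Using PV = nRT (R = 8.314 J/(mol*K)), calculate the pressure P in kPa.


P = nRT/V = 5.7790 * 8.314 * 316.0070 / 0.3120
= 15183.0638 / 0.3120 = 48663.6661 Pa = 48.6637 kPa

48.6637 kPa


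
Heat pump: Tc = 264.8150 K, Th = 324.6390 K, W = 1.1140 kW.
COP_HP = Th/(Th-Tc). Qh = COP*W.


COP = 324.6390 / 59.8240 = 5.4266
Qh = 5.4266 * 1.1140 = 6.0452 kW

COP = 5.4266, Qh = 6.0452 kW


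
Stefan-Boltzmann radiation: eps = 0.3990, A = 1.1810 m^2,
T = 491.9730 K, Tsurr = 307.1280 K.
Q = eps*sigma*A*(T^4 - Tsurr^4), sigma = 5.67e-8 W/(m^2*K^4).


T^4 = 5.8582e+10
Tsurr^4 = 8.8977e+09
Q = 0.3990 * 5.67e-8 * 1.1810 * 4.9684e+10 = 1327.4742 W

1327.4742 W


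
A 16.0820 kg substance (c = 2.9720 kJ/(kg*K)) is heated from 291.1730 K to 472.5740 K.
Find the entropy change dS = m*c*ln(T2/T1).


T2/T1 = 1.6230
ln(T2/T1) = 0.4843
dS = 16.0820 * 2.9720 * 0.4843 = 23.1463 kJ/K

23.1463 kJ/K


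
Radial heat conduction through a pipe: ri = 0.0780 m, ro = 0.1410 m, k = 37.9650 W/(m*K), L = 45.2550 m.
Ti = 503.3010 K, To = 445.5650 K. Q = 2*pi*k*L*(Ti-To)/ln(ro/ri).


dT = 57.7360 K
ln(ro/ri) = 0.5921
Q = 2*pi*37.9650*45.2550*57.7360 / 0.5921 = 1052730.8945 W

1052730.8945 W


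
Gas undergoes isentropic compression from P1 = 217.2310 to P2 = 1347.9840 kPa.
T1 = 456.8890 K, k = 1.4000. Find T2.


(k-1)/k = 0.2857
(P2/P1)^exp = 1.6846
T2 = 456.8890 * 1.6846 = 769.6874 K

769.6874 K


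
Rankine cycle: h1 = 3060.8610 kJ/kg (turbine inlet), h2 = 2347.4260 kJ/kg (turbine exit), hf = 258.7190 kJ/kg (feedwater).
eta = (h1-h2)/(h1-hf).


W = 713.4350 kJ/kg
Q_in = 2802.1420 kJ/kg
eta = 0.2546 = 25.4603%

eta = 25.4603%


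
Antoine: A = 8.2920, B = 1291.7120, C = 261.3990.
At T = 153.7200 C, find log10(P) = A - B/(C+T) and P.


C+T = 415.1190
B/(C+T) = 3.1117
log10(P) = 8.2920 - 3.1117 = 5.1803
P = 10^5.1803 = 151472.3017 mmHg

151472.3017 mmHg


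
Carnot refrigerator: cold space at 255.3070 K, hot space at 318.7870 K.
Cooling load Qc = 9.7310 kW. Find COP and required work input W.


COP = 255.3070 / 63.4800 = 4.0218
W = 9.7310 / 4.0218 = 2.4195 kW

COP = 4.0218, W = 2.4195 kW


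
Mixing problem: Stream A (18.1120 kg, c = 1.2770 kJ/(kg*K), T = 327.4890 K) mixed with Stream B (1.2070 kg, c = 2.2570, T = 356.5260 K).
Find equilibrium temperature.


num = 8545.7487
den = 25.8532
Tf = 330.5487 K

330.5487 K


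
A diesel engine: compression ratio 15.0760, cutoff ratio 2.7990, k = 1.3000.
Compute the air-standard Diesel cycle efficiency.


r^(k-1) = 2.2568
rc^k = 3.8116
eta = 0.4673 = 46.7293%

46.7293%


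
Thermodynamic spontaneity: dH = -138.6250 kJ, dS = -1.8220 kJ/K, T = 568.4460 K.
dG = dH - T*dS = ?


T*dS = 568.4460 * -1.8220 = -1035.7086 kJ
dG = -138.6250 + 1035.7086 = 897.0836 kJ (non-spontaneous)

dG = 897.0836 kJ, non-spontaneous


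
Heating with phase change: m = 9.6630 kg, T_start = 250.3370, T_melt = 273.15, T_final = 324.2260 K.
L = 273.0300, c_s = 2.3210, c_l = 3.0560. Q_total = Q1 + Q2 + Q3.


Q1 (sensible, solid) = 9.6630 * 2.3210 * 22.8130 = 511.6459 kJ
Q2 (latent) = 9.6630 * 273.0300 = 2638.2889 kJ
Q3 (sensible, liquid) = 9.6630 * 3.0560 * 51.0760 = 1508.2808 kJ
Q_total = 4658.2156 kJ

4658.2156 kJ


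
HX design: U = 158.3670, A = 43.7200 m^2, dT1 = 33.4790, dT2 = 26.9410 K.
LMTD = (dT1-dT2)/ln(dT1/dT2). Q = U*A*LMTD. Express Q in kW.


LMTD = 30.0917 K
Q = 158.3670 * 43.7200 * 30.0917 = 208349.1919 W = 208.3492 kW

208.3492 kW


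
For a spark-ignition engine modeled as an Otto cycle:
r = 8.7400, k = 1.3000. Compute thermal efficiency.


r^(k-1) = 1.9163
eta = 1 - 1/1.9163 = 0.4781 = 47.8149%

47.8149%


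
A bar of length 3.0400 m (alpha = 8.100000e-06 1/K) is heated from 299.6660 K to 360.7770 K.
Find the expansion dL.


dT = 61.1110 K
dL = 8.100000e-06 * 3.0400 * 61.1110 = 0.001505 m
L_final = 3.041505 m

dL = 0.001505 m


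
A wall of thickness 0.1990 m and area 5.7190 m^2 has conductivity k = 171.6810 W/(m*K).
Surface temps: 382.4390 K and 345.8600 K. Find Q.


dT = 36.5790 K
Q = 171.6810 * 5.7190 * 36.5790 / 0.1990 = 180476.6757 W

180476.6757 W


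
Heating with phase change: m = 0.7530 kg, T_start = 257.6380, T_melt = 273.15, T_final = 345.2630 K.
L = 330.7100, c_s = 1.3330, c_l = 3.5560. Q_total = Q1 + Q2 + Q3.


Q1 (sensible, solid) = 0.7530 * 1.3330 * 15.5120 = 15.5702 kJ
Q2 (latent) = 0.7530 * 330.7100 = 249.0246 kJ
Q3 (sensible, liquid) = 0.7530 * 3.5560 * 72.1130 = 193.0947 kJ
Q_total = 457.6895 kJ

457.6895 kJ


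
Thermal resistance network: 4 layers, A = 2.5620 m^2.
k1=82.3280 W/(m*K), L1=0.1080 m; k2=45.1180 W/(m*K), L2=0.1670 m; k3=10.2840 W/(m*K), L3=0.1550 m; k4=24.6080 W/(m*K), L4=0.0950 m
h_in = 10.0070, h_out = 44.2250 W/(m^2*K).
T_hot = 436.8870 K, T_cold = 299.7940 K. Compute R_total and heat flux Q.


R_conv_in = 1/(10.0070*2.5620) = 0.0390
R_1 = 0.1080/(82.3280*2.5620) = 0.0005
R_2 = 0.1670/(45.1180*2.5620) = 0.0014
R_3 = 0.1550/(10.2840*2.5620) = 0.0059
R_4 = 0.0950/(24.6080*2.5620) = 0.0015
R_conv_out = 1/(44.2250*2.5620) = 0.0088
R_total = 0.0572 K/W
Q = 137.0930 / 0.0572 = 2397.6958 W

R_total = 0.0572 K/W, Q = 2397.6958 W


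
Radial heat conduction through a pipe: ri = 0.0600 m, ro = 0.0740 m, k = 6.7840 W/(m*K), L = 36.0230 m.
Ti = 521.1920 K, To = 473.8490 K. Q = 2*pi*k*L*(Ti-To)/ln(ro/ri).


dT = 47.3430 K
ln(ro/ri) = 0.2097
Q = 2*pi*6.7840*36.0230*47.3430 / 0.2097 = 346625.4223 W

346625.4223 W


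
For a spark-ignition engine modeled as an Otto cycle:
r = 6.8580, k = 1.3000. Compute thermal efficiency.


r^(k-1) = 1.7818
eta = 1 - 1/1.7818 = 0.4388 = 43.8770%

43.8770%


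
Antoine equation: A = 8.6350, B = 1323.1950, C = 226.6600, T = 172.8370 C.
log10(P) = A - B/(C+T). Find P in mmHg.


C+T = 399.4970
B/(C+T) = 3.3122
log10(P) = 8.6350 - 3.3122 = 5.3228
P = 10^5.3228 = 210303.9686 mmHg

210303.9686 mmHg


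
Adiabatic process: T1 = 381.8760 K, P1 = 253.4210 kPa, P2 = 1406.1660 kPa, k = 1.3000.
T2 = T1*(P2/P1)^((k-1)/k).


(k-1)/k = 0.2308
(P2/P1)^exp = 1.4850
T2 = 381.8760 * 1.4850 = 567.0997 K

567.0997 K


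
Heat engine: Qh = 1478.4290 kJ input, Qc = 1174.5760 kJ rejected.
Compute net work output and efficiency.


W = 1478.4290 - 1174.5760 = 303.8530 kJ
eta = 303.8530 / 1478.4290 = 0.2055 = 20.5524%

W = 303.8530 kJ, eta = 20.5524%


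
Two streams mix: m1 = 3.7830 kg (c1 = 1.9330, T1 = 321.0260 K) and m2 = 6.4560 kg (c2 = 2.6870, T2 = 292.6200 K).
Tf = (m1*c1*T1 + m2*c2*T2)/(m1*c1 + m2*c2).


num = 7423.6739
den = 24.6598
Tf = 301.0434 K

301.0434 K


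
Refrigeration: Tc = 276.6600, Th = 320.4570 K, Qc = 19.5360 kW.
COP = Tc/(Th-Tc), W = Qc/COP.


COP = 276.6600 / 43.7970 = 6.3169
W = 19.5360 / 6.3169 = 3.0927 kW

COP = 6.3169, W = 3.0927 kW


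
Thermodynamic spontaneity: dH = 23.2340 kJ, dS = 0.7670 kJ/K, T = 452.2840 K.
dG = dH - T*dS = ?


T*dS = 452.2840 * 0.7670 = 346.9018 kJ
dG = 23.2340 - 346.9018 = -323.6678 kJ (spontaneous)

dG = -323.6678 kJ, spontaneous


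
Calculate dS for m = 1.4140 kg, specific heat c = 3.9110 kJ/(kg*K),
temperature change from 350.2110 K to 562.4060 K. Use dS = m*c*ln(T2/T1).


T2/T1 = 1.6059
ln(T2/T1) = 0.4737
dS = 1.4140 * 3.9110 * 0.4737 = 2.6196 kJ/K

2.6196 kJ/K


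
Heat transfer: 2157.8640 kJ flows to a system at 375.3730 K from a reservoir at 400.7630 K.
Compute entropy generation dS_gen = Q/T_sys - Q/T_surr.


dS_sys = 2157.8640/375.3730 = 5.7486 kJ/K
dS_surr = -2157.8640/400.7630 = -5.3844 kJ/K
dS_gen = 5.7486 - 5.3844 = 0.3642 kJ/K (irreversible)

dS_gen = 0.3642 kJ/K, irreversible


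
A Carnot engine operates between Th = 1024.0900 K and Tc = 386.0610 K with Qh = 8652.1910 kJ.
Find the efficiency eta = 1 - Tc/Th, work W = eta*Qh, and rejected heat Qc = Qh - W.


eta = 1 - 386.0610/1024.0900 = 0.6230
W = 0.6230 * 8652.1910 = 5390.4918 kJ
Qc = 8652.1910 - 5390.4918 = 3261.6992 kJ

eta = 62.3020%, W = 5390.4918 kJ, Qc = 3261.6992 kJ


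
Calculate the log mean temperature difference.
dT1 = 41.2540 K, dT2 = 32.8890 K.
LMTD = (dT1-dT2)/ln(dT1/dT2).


dT1/dT2 = 1.2543
ln(dT1/dT2) = 0.2266
LMTD = 8.3650 / 0.2266 = 36.9137 K

36.9137 K


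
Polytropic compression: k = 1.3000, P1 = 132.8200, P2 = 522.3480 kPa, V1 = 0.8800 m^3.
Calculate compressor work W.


(k-1)/k = 0.2308
(P2/P1)^exp = 1.3716
W = 4.3333 * 132.8200 * 0.8800 * (1.3716 - 1) = 188.2268 kJ

188.2268 kJ


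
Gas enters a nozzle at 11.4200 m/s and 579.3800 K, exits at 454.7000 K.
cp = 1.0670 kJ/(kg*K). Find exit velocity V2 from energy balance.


dT = 124.6800 K
2*cp*1000*dT = 266067.1200
V1^2 = 130.4164
V2 = sqrt(266197.5364) = 515.9433 m/s

515.9433 m/s


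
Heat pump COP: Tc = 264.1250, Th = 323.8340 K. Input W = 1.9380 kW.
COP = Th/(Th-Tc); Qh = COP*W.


COP = 323.8340 / 59.7090 = 5.4235
Qh = 5.4235 * 1.9380 = 10.5108 kW

COP = 5.4235, Qh = 10.5108 kW


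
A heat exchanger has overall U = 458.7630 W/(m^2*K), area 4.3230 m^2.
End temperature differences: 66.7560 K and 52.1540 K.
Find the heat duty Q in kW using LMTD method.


LMTD = 59.1549 K
Q = 458.7630 * 4.3230 * 59.1549 = 117317.9914 W = 117.3180 kW

117.3180 kW


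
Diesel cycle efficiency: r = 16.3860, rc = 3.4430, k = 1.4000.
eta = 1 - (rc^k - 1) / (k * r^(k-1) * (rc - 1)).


r^(k-1) = 3.0605
rc^k = 5.6456
eta = 0.5562 = 55.6184%

55.6184%


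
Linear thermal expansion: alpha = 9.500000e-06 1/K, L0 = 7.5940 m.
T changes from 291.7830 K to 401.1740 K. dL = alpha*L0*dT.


dT = 109.3910 K
dL = 9.500000e-06 * 7.5940 * 109.3910 = 0.007892 m
L_final = 7.601892 m

dL = 0.007892 m


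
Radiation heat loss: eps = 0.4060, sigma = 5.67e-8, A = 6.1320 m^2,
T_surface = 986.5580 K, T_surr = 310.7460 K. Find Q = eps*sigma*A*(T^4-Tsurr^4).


T^4 = 9.4731e+11
Tsurr^4 = 9.3244e+09
Q = 0.4060 * 5.67e-8 * 6.1320 * 9.3798e+11 = 132405.4158 W

132405.4158 W


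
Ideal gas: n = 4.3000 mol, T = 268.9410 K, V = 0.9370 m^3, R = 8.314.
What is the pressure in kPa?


P = nRT/V = 4.3000 * 8.314 * 268.9410 / 0.9370
= 9614.6945 / 0.9370 = 10261.1468 Pa = 10.2611 kPa

10.2611 kPa


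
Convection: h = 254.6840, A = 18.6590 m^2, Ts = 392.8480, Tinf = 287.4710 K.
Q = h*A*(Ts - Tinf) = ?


dT = 105.3770 K
Q = 254.6840 * 18.6590 * 105.3770 = 500767.1795 W

500767.1795 W


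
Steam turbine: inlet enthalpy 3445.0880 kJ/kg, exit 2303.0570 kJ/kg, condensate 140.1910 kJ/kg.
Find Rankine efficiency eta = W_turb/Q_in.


W = 1142.0310 kJ/kg
Q_in = 3304.8970 kJ/kg
eta = 0.3456 = 34.5557%

eta = 34.5557%


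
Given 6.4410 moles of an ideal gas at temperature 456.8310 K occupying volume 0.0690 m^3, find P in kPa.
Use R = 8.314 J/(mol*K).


P = nRT/V = 6.4410 * 8.314 * 456.8310 / 0.0690
= 24463.5166 / 0.0690 = 354543.7187 Pa = 354.5437 kPa

354.5437 kPa


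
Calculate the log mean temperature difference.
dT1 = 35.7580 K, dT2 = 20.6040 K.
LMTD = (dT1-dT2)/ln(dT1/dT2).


dT1/dT2 = 1.7355
ln(dT1/dT2) = 0.5513
LMTD = 15.1540 / 0.5513 = 27.4883 K

27.4883 K


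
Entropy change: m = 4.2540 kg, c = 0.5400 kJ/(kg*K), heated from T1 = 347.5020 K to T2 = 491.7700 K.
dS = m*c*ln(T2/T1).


T2/T1 = 1.4152
ln(T2/T1) = 0.3472
dS = 4.2540 * 0.5400 * 0.3472 = 0.7977 kJ/K

0.7977 kJ/K


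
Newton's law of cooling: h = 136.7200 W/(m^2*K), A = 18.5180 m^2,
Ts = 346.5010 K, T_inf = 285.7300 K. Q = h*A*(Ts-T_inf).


dT = 60.7710 K
Q = 136.7200 * 18.5180 * 60.7710 = 153858.8607 W

153858.8607 W


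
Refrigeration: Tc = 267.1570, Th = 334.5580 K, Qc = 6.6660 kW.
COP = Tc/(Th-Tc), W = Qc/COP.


COP = 267.1570 / 67.4010 = 3.9637
W = 6.6660 / 3.9637 = 1.6818 kW

COP = 3.9637, W = 1.6818 kW


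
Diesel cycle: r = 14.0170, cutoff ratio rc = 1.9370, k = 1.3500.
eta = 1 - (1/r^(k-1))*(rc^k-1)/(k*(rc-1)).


r^(k-1) = 2.5196
rc^k = 2.4413
eta = 0.5478 = 54.7771%

54.7771%


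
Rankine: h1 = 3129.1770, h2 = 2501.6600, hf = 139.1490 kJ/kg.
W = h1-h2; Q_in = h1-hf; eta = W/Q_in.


W = 627.5170 kJ/kg
Q_in = 2990.0280 kJ/kg
eta = 0.2099 = 20.9870%

eta = 20.9870%


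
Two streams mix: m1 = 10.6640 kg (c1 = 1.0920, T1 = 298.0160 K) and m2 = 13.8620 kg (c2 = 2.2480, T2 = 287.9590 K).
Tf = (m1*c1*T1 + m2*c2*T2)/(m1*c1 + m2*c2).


num = 12443.7364
den = 42.8069
Tf = 290.6949 K

290.6949 K


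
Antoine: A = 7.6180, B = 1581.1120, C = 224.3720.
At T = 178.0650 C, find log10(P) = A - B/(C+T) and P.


C+T = 402.4370
B/(C+T) = 3.9288
log10(P) = 7.6180 - 3.9288 = 3.6892
P = 10^3.6892 = 4888.2846 mmHg

4888.2846 mmHg


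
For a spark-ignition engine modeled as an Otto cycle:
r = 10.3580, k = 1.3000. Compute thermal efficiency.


r^(k-1) = 2.0164
eta = 1 - 1/2.0164 = 0.5041 = 50.4074%

50.4074%


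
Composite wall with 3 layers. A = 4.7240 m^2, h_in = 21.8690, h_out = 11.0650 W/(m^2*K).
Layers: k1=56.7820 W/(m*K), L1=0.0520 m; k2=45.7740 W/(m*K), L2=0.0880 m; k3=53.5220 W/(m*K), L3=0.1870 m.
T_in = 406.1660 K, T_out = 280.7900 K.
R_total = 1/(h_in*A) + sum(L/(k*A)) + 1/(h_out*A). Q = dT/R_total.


R_conv_in = 1/(21.8690*4.7240) = 0.0097
R_1 = 0.0520/(56.7820*4.7240) = 0.0002
R_2 = 0.0880/(45.7740*4.7240) = 0.0004
R_3 = 0.1870/(53.5220*4.7240) = 0.0007
R_conv_out = 1/(11.0650*4.7240) = 0.0191
R_total = 0.0302 K/W
Q = 125.3760 / 0.0302 = 4158.2489 W

R_total = 0.0302 K/W, Q = 4158.2489 W


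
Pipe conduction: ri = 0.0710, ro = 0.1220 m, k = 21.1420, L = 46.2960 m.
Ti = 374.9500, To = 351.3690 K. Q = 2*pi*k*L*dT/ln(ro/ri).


dT = 23.5810 K
ln(ro/ri) = 0.5413
Q = 2*pi*21.1420*46.2960*23.5810 / 0.5413 = 267892.5086 W

267892.5086 W


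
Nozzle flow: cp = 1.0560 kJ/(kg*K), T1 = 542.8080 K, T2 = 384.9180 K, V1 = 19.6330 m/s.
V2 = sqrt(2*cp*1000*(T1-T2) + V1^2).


dT = 157.8900 K
2*cp*1000*dT = 333463.6800
V1^2 = 385.4547
V2 = sqrt(333849.1347) = 577.7968 m/s

577.7968 m/s


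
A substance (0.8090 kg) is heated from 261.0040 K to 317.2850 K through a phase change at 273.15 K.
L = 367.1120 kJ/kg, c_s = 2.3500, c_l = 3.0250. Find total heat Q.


Q1 (sensible, solid) = 0.8090 * 2.3500 * 12.1460 = 23.0914 kJ
Q2 (latent) = 0.8090 * 367.1120 = 296.9936 kJ
Q3 (sensible, liquid) = 0.8090 * 3.0250 * 44.1350 = 108.0083 kJ
Q_total = 428.0933 kJ

428.0933 kJ


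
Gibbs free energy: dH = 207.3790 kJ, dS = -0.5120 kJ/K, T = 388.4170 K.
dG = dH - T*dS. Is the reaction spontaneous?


T*dS = 388.4170 * -0.5120 = -198.8695 kJ
dG = 207.3790 + 198.8695 = 406.2485 kJ (non-spontaneous)

dG = 406.2485 kJ, non-spontaneous


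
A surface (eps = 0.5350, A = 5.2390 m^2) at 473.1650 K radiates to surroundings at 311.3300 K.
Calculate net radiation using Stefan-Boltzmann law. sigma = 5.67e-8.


T^4 = 5.0125e+10
Tsurr^4 = 9.3947e+09
Q = 0.5350 * 5.67e-8 * 5.2390 * 4.0730e+10 = 6472.8834 W

6472.8834 W


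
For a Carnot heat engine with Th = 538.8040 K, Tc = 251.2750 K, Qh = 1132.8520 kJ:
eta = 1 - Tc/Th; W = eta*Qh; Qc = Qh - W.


eta = 1 - 251.2750/538.8040 = 0.5336
W = 0.5336 * 1132.8520 = 604.5386 kJ
Qc = 1132.8520 - 604.5386 = 528.3134 kJ

eta = 53.3643%, W = 604.5386 kJ, Qc = 528.3134 kJ


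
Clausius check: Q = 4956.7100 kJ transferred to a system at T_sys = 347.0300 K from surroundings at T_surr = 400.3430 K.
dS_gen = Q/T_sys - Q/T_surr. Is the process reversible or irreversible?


dS_sys = 4956.7100/347.0300 = 14.2832 kJ/K
dS_surr = -4956.7100/400.3430 = -12.3812 kJ/K
dS_gen = 14.2832 - 12.3812 = 1.9021 kJ/K (irreversible)

dS_gen = 1.9021 kJ/K, irreversible


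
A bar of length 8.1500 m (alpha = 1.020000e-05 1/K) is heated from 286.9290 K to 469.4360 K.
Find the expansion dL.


dT = 182.5070 K
dL = 1.020000e-05 * 8.1500 * 182.5070 = 0.015172 m
L_final = 8.165172 m

dL = 0.015172 m


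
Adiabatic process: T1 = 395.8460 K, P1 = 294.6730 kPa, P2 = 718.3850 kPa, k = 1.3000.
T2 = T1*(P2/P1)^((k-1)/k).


(k-1)/k = 0.2308
(P2/P1)^exp = 1.2283
T2 = 395.8460 * 1.2283 = 486.2256 K

486.2256 K


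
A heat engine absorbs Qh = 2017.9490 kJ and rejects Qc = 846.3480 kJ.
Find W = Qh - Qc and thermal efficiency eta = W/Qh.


W = 2017.9490 - 846.3480 = 1171.6010 kJ
eta = 1171.6010 / 2017.9490 = 0.5806 = 58.0590%

W = 1171.6010 kJ, eta = 58.0590%


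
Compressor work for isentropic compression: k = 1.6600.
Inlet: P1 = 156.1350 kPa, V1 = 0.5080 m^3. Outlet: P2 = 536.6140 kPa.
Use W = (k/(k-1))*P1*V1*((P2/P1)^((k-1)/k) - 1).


(k-1)/k = 0.3976
(P2/P1)^exp = 1.6337
W = 2.5152 * 156.1350 * 0.5080 * (1.6337 - 1) = 126.4192 kJ

126.4192 kJ


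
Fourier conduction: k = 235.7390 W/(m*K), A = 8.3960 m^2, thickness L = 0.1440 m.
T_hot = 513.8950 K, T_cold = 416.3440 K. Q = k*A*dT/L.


dT = 97.5510 K
Q = 235.7390 * 8.3960 * 97.5510 / 0.1440 = 1340828.0923 W

1340828.0923 W


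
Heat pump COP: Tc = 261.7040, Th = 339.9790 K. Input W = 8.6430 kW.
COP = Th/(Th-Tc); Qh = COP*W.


COP = 339.9790 / 78.2750 = 4.3434
Qh = 4.3434 * 8.6430 = 37.5399 kW

COP = 4.3434, Qh = 37.5399 kW


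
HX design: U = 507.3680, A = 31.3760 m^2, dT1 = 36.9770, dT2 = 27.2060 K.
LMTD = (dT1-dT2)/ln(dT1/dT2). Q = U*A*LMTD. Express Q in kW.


LMTD = 31.8420 K
Q = 507.3680 * 31.3760 * 31.8420 = 506898.9816 W = 506.8990 kW

506.8990 kW


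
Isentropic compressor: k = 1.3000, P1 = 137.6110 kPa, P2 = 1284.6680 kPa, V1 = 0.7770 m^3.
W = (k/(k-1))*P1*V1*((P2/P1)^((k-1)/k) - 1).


(k-1)/k = 0.2308
(P2/P1)^exp = 1.6745
W = 4.3333 * 137.6110 * 0.7770 * (1.6745 - 1) = 312.5074 kJ

312.5074 kJ


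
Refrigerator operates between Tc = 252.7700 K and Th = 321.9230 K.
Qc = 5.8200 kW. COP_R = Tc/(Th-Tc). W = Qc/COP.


COP = 252.7700 / 69.1530 = 3.6552
W = 5.8200 / 3.6552 = 1.5922 kW

COP = 3.6552, W = 1.5922 kW


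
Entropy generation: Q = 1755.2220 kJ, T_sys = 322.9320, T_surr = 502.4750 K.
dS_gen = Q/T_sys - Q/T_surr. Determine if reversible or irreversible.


dS_sys = 1755.2220/322.9320 = 5.4353 kJ/K
dS_surr = -1755.2220/502.4750 = -3.4932 kJ/K
dS_gen = 5.4353 - 3.4932 = 1.9421 kJ/K (irreversible)

dS_gen = 1.9421 kJ/K, irreversible


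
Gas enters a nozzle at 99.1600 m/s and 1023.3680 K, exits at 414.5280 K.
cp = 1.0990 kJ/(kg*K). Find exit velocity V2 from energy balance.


dT = 608.8400 K
2*cp*1000*dT = 1338230.3200
V1^2 = 9832.7056
V2 = sqrt(1348063.0256) = 1161.0612 m/s

1161.0612 m/s


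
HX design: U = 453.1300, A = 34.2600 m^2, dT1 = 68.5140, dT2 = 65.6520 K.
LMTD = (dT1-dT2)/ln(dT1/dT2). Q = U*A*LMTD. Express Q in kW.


LMTD = 67.0728 K
Q = 453.1300 * 34.2600 * 67.0728 = 1041254.1937 W = 1041.2542 kW

1041.2542 kW


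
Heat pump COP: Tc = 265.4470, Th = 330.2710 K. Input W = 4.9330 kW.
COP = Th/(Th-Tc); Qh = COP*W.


COP = 330.2710 / 64.8240 = 5.0949
Qh = 5.0949 * 4.9330 = 25.1331 kW

COP = 5.0949, Qh = 25.1331 kW


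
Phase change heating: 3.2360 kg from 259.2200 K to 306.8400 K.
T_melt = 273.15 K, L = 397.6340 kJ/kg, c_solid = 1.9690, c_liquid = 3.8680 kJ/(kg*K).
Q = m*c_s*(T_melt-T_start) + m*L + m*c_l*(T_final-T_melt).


Q1 (sensible, solid) = 3.2360 * 1.9690 * 13.9300 = 88.7576 kJ
Q2 (latent) = 3.2360 * 397.6340 = 1286.7436 kJ
Q3 (sensible, liquid) = 3.2360 * 3.8680 * 33.6900 = 421.6926 kJ
Q_total = 1797.1938 kJ

1797.1938 kJ


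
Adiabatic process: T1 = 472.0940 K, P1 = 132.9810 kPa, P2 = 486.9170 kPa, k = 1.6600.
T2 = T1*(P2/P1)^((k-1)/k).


(k-1)/k = 0.3976
(P2/P1)^exp = 1.6754
T2 = 472.0940 * 1.6754 = 790.9270 K

790.9270 K


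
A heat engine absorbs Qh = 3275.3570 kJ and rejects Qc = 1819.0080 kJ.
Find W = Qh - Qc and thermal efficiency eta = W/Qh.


W = 3275.3570 - 1819.0080 = 1456.3490 kJ
eta = 1456.3490 / 3275.3570 = 0.4446 = 44.4638%

W = 1456.3490 kJ, eta = 44.4638%


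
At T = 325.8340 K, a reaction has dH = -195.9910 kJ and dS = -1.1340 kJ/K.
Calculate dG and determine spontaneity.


T*dS = 325.8340 * -1.1340 = -369.4958 kJ
dG = -195.9910 + 369.4958 = 173.5048 kJ (non-spontaneous)

dG = 173.5048 kJ, non-spontaneous


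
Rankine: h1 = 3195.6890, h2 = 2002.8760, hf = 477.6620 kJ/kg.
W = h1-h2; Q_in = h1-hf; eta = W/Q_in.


W = 1192.8130 kJ/kg
Q_in = 2718.0270 kJ/kg
eta = 0.4389 = 43.8853%

eta = 43.8853%


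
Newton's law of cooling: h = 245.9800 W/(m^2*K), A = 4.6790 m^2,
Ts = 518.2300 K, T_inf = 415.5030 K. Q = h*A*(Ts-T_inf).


dT = 102.7270 K
Q = 245.9800 * 4.6790 * 102.7270 = 118232.6565 W

118232.6565 W
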